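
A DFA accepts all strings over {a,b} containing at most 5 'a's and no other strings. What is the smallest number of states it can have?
By Myhill–Nerode, count the distinguishable equivalence classes: 7 classes — having seen 0, 1, …, 5, or >5 copies of 'a'; counts 0 through 5 are accepting and >5 is dead.
7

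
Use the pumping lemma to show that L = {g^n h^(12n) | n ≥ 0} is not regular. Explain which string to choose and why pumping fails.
Assume L is regular with pumping length p. Idea: pumping the g-block breaks the 1:12 ratio.
Choose s = g^p h^(12p) (length 13p ≥ p). By the pumping lemma, s = xyz with |xy| ≤ p, |y| > 0, so y = g^k with k ≥ 1. Then xy²z = g^(p+k) h^(12p). For this to be in L we would need 12p = 12(p+k), i.e. 12k = 0, contradicting k ≥ 1. So xy²z ∉ L.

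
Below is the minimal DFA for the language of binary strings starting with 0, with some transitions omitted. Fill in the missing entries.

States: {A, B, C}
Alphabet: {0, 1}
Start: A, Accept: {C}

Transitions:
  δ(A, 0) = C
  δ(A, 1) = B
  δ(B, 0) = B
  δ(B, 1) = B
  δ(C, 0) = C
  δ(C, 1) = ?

From the language and accept set, identify what each state tracks — A: no input read; B: started with 1 (dead); C: started with 0.
Each missing δ(q, a) is the state matching the new tracked value after reading a.
δ(C, 1) = C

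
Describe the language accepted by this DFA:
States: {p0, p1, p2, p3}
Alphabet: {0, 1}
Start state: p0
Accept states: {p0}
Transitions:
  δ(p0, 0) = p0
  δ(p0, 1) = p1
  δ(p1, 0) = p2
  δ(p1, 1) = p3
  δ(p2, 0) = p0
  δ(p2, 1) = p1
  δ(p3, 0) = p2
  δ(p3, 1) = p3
Testing a few strings:
  '01' → reject
  '00' → accept
  '100' → accept
  '1' → reject
State roles: p0=value ≡ 0 (mod 4); p1=value ≡ 1 (mod 4); p2=value ≡ 2 (mod 4); p3=value ≡ 3 (mod 4)
All binary strings representing a multiple of 4 (read in base 2; leading zeros allowed and ε counts as 0)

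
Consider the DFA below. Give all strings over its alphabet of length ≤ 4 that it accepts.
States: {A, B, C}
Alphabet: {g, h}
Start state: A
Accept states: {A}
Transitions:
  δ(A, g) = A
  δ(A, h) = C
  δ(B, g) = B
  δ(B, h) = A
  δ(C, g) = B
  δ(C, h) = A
ε, g, gg, hh, ggg, ghh, hgh, hhg, gggg, gghh, ghgh, ghhg, hggh, hghg, hhgg, hhhh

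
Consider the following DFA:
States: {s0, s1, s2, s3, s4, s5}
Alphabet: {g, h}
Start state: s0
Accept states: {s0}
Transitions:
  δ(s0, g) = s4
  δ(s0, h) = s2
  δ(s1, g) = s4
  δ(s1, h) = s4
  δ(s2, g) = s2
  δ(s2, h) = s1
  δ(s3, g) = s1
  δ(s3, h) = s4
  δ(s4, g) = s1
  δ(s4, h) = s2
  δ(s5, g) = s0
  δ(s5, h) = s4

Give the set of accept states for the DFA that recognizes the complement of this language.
Complement accept states = All states \ Original accept states
= {s0, s1, s2, s3, s4, s5} \ {s0}
{s1, s2, s3, s4, s5}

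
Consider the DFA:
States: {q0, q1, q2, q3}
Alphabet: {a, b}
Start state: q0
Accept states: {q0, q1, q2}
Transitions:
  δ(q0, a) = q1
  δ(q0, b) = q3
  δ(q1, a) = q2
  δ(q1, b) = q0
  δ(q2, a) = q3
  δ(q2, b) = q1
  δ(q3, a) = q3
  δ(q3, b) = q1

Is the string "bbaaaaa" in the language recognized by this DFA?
Processing string "bbaaaaa":
  q0 --b--> q3
  q3 --b--> q1
  q1 --a--> q2
  q2 --a--> q3
  q3 --a--> q3
  q3 --a--> q3
  q3 --a--> q3
Final state: q3
Accept states: {q0, q1, q2}
No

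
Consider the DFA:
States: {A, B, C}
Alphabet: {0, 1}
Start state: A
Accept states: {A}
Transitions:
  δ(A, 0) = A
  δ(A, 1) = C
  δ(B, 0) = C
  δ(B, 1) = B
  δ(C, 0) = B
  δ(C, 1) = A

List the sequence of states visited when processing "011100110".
read '0': A → A
  read '1': A → C
  read '1': C → A
  read '1': A → C
  read '0': C → B
  read '0': B → C
  read '1': C → A
  read '1': A → C
  read '0': C → B
A -> A -> C -> A -> C -> B -> C -> A -> C -> B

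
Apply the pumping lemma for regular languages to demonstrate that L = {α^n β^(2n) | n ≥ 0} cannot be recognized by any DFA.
Assume L is regular with pumping length p. Idea: pumping the α-block breaks the 1:2 ratio.
Choose s = α^p β^(2p) (length 3p ≥ p). By the pumping lemma, s = xyz with |xy| ≤ p, |y| > 0, so y = α^k with k ≥ 1. Then xy²z = α^(p+k) β^(2p). For this to be in L we would need 2p = 2(p+k), i.e. 2k = 0, contradicting k ≥ 1. So xy²z ∉ L.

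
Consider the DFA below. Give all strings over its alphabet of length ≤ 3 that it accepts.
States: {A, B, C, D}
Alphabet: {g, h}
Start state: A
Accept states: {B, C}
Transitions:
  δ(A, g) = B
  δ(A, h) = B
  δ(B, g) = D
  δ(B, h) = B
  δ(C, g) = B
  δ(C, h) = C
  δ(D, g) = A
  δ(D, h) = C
g, h, gh, hh, ggh, ghh, hgh, hhh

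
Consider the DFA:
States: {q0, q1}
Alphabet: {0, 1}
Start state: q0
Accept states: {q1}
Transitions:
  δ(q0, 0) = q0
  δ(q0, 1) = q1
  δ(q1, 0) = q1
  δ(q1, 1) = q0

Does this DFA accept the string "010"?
Processing string "010":
  q0 --0--> q0
  q0 --1--> q1
  q1 --0--> q1
Final state: q1
Accept states: {q1}
Yes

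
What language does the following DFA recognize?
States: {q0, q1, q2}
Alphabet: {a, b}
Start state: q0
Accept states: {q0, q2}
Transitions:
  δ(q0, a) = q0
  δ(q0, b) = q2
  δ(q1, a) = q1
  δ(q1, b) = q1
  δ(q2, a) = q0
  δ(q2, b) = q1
Testing a few strings:
  'bab' → accept
  'ba' → accept
  'aaba' → accept
  'a' → accept
State roles: q0=last symbol not b (ok); q1=saw bb (dead); q2=last symbol b (ok)
All strings over {a,b} with no two consecutive b's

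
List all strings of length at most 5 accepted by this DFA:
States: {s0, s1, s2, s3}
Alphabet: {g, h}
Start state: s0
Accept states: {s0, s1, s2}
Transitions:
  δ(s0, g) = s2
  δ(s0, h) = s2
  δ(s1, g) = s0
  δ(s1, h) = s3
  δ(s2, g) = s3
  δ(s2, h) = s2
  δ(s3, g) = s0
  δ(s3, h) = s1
ε, g, h, gh, hh, ggg, ggh, ghh, hgg, hgh, hhh, gggg, gggh, gghg, ghgg, ghgh, ghhh, hggg, hggh, hghg, hhgg, hhgh, hhhh, ggggh, ggghh, gghgg, gghgh, gghhg, gghhh, ghggg, ghggh, ghghg, ghhgg, ghhgh, ghhhh, hgggh, hgghh, hghgg, hghgh, hghhg, hghhh, hhggg, hhggh, hhghg, hhhgg, hhhgh, hhhhh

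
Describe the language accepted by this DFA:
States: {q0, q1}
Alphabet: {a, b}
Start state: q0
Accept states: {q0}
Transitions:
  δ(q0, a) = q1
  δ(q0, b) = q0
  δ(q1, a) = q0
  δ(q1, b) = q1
Testing a few strings:
  'b' → accept
  'a' → reject
  'aba' → accept
  'aab' → accept
State roles: q0=even number of a's so far; q1=odd number of a's so far
All strings over {a,b} with an even number of a's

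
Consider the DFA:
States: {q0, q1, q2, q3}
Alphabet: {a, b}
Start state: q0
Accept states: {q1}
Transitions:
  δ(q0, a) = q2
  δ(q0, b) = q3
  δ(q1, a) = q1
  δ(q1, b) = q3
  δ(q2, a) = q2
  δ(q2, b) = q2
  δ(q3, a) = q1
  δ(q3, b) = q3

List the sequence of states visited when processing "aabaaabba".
read 'a': q0 → q2
  read 'a': q2 → q2
  read 'b': q2 → q2
  read 'a': q2 → q2
  read 'a': q2 → q2
  read 'a': q2 → q2
  read 'b': q2 → q2
  read 'b': q2 → q2
  read 'a': q2 → q2
q0 -> q2 -> q2 -> q2 -> q2 -> q2 -> q2 -> q2 -> q2 -> q2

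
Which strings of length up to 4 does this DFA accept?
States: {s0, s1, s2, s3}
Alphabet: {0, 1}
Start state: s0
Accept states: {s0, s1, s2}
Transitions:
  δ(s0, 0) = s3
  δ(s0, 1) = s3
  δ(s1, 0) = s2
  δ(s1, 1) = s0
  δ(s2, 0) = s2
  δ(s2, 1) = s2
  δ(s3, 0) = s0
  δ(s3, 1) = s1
ε, 00, 01, 10, 11, 010, 011, 110, 111, 0000, 0001, 0010, 0011, 0100, 0101, 1000, 1001, 1010, 1011, 1100, 1101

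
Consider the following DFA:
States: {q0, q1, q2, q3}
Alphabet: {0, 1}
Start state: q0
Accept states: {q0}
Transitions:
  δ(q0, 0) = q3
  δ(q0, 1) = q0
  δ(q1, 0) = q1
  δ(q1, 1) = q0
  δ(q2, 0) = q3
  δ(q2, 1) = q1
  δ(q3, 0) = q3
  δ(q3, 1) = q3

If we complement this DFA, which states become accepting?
Complement accept states = All states \ Original accept states
= {q0, q1, q2, q3} \ {q0}
{q1, q2, q3}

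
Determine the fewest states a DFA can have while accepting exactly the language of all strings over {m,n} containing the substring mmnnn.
By Myhill–Nerode, count the distinguishable equivalence classes: 6 classes — one per longest suffix of the input that is a prefix of 'mmnnn' (lengths 0 through 4), plus an absorbing 'already seen mmnnn' class.
6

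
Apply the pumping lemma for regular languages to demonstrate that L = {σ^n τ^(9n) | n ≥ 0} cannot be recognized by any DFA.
Assume L is regular with pumping length p. Idea: pumping the σ-block breaks the 1:9 ratio.
Choose s = σ^p τ^(9p) (length 10p ≥ p). By the pumping lemma, s = xyz with |xy| ≤ p, |y| > 0, so y = σ^k with k ≥ 1. Then xy²z = σ^(p+k) τ^(9p). For this to be in L we would need 9p = 9(p+k), i.e. 9k = 0, contradicting k ≥ 1. So xy²z ∉ L.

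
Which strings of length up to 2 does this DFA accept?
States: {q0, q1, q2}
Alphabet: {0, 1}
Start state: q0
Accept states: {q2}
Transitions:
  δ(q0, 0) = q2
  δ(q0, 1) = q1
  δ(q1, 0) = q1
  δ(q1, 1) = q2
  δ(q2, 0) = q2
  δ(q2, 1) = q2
0, 00, 01, 11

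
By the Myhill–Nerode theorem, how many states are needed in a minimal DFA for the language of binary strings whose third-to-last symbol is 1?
By Myhill–Nerode, count the distinguishable equivalence classes: 2^3 = 8 classes — the DFA must remember the last 3 symbols read; every pair of distinct length-3 suffixes is distinguishable by some continuation.
8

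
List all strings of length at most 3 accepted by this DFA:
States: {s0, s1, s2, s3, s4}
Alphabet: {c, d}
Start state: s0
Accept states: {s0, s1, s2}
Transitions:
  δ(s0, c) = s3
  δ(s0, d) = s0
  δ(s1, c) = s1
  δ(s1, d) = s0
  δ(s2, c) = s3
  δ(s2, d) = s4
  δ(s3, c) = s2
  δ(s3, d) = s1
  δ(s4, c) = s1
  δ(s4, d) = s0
ε, d, cc, cd, dd, cdc, cdd, dcc, dcd, ddd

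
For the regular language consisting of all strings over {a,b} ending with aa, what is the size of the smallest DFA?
By Myhill–Nerode, count the distinguishable equivalence classes: 3 classes — one per longest suffix of the input that is a prefix of 'aa' (lengths 0 through 2); only the length-2 class is accepting.
3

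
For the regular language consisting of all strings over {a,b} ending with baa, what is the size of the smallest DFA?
By Myhill–Nerode, count the distinguishable equivalence classes: 4 classes — one per longest suffix of the input that is a prefix of 'baa' (lengths 0 through 3); only the length-3 class is accepting.
4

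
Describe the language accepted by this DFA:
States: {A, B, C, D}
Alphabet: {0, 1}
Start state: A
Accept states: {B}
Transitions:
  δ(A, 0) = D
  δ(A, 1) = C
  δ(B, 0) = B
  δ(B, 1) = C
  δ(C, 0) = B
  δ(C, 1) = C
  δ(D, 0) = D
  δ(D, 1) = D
Testing a few strings:
  '100' → accept
  '10' → accept
  '011' → reject
  '001' → reject
State roles: A=no input read; B=started with 1, last symbol 0; C=started with 1, last symbol 1; D=started with 0 (dead)
All binary strings that start with 1 and end with 0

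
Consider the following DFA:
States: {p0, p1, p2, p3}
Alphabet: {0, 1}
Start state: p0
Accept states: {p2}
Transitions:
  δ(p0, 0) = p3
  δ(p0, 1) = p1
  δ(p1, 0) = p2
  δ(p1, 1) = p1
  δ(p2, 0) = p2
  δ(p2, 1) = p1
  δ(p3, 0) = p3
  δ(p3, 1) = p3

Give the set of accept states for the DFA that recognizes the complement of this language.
Complement accept states = All states \ Original accept states
= {p0, p1, p2, p3} \ {p2}
{p0, p1, p3}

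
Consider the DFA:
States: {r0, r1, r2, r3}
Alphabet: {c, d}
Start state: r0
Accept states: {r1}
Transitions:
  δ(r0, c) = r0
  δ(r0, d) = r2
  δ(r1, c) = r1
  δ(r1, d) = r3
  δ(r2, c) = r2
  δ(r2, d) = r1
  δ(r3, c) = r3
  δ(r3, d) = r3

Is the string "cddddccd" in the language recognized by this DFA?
Processing string "cddddccd":
  r0 --c--> r0
  r0 --d--> r2
  r2 --d--> r1
  r1 --d--> r3
  r3 --d--> r3
  r3 --c--> r3
  r3 --c--> r3
  r3 --d--> r3
Final state: r3
Accept states: {r1}
No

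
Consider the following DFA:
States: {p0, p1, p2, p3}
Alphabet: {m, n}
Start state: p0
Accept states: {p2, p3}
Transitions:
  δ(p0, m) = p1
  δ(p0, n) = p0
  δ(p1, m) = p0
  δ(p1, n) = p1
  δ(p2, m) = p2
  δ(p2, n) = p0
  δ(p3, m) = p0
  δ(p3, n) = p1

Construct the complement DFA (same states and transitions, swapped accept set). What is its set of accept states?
Complement accept states = All states \ Original accept states
= {p0, p1, p2, p3} \ {p2, p3}
{p0, p1}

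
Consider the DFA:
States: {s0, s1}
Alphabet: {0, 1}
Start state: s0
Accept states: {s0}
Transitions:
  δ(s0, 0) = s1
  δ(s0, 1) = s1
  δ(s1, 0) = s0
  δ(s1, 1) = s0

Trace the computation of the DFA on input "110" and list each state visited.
read '1': s0 → s1
  read '1': s1 → s0
  read '0': s0 → s1
s0 -> s1 -> s0 -> s1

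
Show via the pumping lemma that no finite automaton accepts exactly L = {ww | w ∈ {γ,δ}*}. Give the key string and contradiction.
Assume L is regular with pumping length p. Idea: pumping the leading γ-block breaks the equality of the two halves.
Choose s = γ^p δ γ^p δ ∈ L (with w = γ^p δ). |s| = 2p+2 ≥ p. By the pumping lemma, s = xyz with |xy| ≤ p, |y| > 0, so y = γ^k with k ≥ 1, in the first γ-block. Then xy²z = γ^(p+k) δ γ^p δ, of length 2p+2+k. If k is odd this length is odd, so it cannot be of the form ww. If k is even, each half has length p+1+k/2 ≤ p+k, so the first half lies entirely inside the leading γ-block and contains no δ, while the second half ends in δ; the halves differ. Either way xy²z ∉ L.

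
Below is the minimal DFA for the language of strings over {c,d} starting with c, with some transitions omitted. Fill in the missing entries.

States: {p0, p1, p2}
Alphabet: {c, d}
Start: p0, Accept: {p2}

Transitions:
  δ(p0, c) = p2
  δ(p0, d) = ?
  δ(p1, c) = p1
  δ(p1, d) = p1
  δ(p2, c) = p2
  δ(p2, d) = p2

From the language and accept set, identify what each state tracks — p0: no input read; p1: started with d (dead); p2: started with c.
Each missing δ(q, a) is the state matching the new tracked value after reading a.
δ(p0, d) = p1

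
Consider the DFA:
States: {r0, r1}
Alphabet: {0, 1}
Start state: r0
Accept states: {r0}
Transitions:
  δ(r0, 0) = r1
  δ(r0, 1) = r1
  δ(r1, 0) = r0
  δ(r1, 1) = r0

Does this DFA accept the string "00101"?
Processing string "00101":
  r0 --0--> r1
  r1 --0--> r0
  r0 --1--> r1
  r1 --0--> r0
  r0 --1--> r1
Final state: r1
Accept states: {r0}
No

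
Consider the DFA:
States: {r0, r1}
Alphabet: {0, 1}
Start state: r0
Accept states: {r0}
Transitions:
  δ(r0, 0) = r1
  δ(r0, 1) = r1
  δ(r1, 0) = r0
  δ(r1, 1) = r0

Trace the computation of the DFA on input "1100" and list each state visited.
read '1': r0 → r1
  read '1': r1 → r0
  read '0': r0 → r1
  read '0': r1 → r0
r0 -> r1 -> r0 -> r1 -> r0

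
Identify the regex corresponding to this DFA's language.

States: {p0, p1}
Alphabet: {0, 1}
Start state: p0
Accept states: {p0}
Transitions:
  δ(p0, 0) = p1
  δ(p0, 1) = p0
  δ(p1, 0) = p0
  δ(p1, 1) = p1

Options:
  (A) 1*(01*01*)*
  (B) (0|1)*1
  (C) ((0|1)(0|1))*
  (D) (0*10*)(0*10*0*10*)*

Check each option against the DFA on short strings; one disagreement eliminates an option:
  (A) 1*(01*01*)*: agrees with the DFA on every string of length ≤ 6
  (B) (0|1)*1: on ε the DFA stays in p0 and accepts (p0 ∈ Accept), but the regex does not match it → eliminate
  (C) ((0|1)(0|1))*: on '1' the DFA goes p0 → p0 and accepts (p0 ∈ Accept), but the regex does not match it → eliminate
  (D) (0*10*)(0*10*0*10*)*: on ε the DFA stays in p0 and accepts (p0 ∈ Accept), but the regex does not match it → eliminate
Only (A) is consistent with the DFA.
(A) 1*(01*01*)*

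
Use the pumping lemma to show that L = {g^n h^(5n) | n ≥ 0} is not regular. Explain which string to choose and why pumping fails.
Assume L is regular with pumping length p. Idea: pumping the g-block breaks the 1:5 ratio.
Choose s = g^p h^(5p) (length 6p ≥ p). By the pumping lemma, s = xyz with |xy| ≤ p, |y| > 0, so y = g^k with k ≥ 1. Then xy²z = g^(p+k) h^(5p). For this to be in L we would need 5p = 5(p+k), i.e. 5k = 0, contradicting k ≥ 1. So xy²z ∉ L.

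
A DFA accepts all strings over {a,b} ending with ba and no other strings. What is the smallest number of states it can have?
By Myhill–Nerode, count the distinguishable equivalence classes: 3 classes — one per longest suffix of the input that is a prefix of 'ba' (lengths 0 through 2); only the length-2 class is accepting.
3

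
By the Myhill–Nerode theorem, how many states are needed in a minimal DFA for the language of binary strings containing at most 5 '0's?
By Myhill–Nerode, count the distinguishable equivalence classes: 7 classes — having seen 0, 1, …, 5, or >5 copies of '0'; counts 0 through 5 are accepting and >5 is dead.
7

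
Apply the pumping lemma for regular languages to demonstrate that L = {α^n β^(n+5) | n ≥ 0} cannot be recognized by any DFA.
Assume L is regular with pumping length p. Idea: pumping the α-block breaks the fixed offset of 5.
Choose s = α^p β^(p+5) ∈ L. By the pumping lemma, s = xyz with |xy| ≤ p, |y| > 0, so y = α^k with k ≥ 1. Then xy²z = α^(p+k) β^(p+5). For this to be in L we would need p+5 = (p+k)+5, i.e. k = 0, contradicting k ≥ 1. So xy²z ∉ L.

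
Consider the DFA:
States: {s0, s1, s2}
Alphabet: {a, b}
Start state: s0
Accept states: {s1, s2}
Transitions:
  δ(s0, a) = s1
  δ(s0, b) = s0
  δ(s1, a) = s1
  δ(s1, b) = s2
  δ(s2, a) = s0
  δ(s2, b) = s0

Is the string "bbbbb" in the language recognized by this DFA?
Processing string "bbbbb":
  s0 --b--> s0
  s0 --b--> s0
  s0 --b--> s0
  s0 --b--> s0
  s0 --b--> s0
Final state: s0
Accept states: {s1, s2}
No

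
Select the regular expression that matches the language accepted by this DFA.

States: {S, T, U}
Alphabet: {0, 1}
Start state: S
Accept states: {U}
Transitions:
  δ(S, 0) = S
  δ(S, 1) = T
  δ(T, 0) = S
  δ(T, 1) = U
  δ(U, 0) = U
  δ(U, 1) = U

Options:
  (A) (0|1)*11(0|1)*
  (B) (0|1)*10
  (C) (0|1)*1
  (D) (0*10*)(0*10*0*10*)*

Check each option against the DFA on short strings; one disagreement eliminates an option:
  (A) (0|1)*11(0|1)*: agrees with the DFA on every string of length ≤ 6
  (B) (0|1)*10: on '10' the DFA goes S → T → S and rejects (S ∉ Accept), but the regex matches it → eliminate
  (C) (0|1)*1: on '1' the DFA goes S → T and rejects (T ∉ Accept), but the regex matches it → eliminate
  (D) (0*10*)(0*10*0*10*)*: on '1' the DFA goes S → T and rejects (T ∉ Accept), but the regex matches it → eliminate
Only (A) is consistent with the DFA.
(A) (0|1)*11(0|1)*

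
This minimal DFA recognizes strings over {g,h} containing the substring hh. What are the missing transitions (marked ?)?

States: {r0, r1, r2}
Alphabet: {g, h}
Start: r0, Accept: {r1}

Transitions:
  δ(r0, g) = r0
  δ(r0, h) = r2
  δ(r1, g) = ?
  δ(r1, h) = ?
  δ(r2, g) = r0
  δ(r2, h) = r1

From the language and accept set, identify what each state tracks — r0: no progress toward hh; r1: substring hh seen; r2: one trailing h.
Each missing δ(q, a) is the state matching the new tracked value after reading a.
δ(r1, g) = r1; δ(r1, h) = r1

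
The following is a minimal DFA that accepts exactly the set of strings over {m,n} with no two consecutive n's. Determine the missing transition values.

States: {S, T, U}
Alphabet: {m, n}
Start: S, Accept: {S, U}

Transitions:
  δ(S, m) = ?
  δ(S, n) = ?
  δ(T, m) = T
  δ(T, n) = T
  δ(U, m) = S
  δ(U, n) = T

From the language and accept set, identify what each state tracks — S: last symbol not n (ok); T: saw nn (dead); U: last symbol n (ok).
Each missing δ(q, a) is the state matching the new tracked value after reading a.
δ(S, m) = S; δ(S, n) = U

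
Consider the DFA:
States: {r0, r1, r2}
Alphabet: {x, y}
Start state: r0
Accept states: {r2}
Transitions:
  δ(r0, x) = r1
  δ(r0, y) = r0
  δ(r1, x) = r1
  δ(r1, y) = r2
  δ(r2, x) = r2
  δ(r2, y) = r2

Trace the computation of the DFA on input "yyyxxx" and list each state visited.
read 'y': r0 → r0
  read 'y': r0 → r0
  read 'y': r0 → r0
  read 'x': r0 → r1
  read 'x': r1 → r1
  read 'x': r1 → r1
r0 -> r0 -> r0 -> r0 -> r1 -> r1 -> r1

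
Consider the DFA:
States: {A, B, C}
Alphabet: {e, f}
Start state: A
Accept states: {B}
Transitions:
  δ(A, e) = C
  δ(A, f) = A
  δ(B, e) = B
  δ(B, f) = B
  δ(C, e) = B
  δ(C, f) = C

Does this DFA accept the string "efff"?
Processing string "efff":
  A --e--> C
  C --f--> C
  C --f--> C
  C --f--> C
Final state: C
Accept states: {B}
No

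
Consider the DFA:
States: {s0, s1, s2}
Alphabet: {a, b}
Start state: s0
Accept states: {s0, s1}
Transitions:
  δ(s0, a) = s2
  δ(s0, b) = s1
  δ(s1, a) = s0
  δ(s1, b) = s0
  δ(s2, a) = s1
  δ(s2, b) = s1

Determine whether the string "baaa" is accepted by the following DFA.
Processing string "baaa":
  s0 --b--> s1
  s1 --a--> s0
  s0 --a--> s2
  s2 --a--> s1
Final state: s1
Accept states: {s0, s1}
Yes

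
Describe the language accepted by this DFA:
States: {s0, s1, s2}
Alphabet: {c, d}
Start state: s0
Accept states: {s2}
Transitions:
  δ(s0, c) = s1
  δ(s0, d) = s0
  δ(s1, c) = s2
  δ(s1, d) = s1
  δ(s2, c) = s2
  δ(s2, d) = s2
Testing a few strings:
  'd' → reject
  'cddd' → reject
  'c' → reject
  'ccd' → accept
State roles: s0=zero c's seen; s1=one c seen; s2=≥ two c's seen
All strings over {c,d} containing at least two c's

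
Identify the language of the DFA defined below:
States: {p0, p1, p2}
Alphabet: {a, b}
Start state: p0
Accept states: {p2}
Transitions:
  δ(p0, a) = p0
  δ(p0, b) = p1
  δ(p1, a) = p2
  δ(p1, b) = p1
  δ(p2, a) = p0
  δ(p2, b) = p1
Testing a few strings:
  'b' → reject
  'ba' → accept
  'ab' → reject
  'baa' → reject
State roles: p0=no suffix match; p1=one trailing b; p2=suffix is ba
All strings over {a,b} ending with ba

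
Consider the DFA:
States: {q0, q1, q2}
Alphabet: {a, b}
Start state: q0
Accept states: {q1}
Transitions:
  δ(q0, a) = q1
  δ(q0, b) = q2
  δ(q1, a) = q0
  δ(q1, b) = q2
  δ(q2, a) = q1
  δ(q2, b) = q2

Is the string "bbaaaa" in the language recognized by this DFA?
Processing string "bbaaaa":
  q0 --b--> q2
  q2 --b--> q2
  q2 --a--> q1
  q1 --a--> q0
  q0 --a--> q1
  q1 --a--> q0
Final state: q0
Accept states: {q1}
No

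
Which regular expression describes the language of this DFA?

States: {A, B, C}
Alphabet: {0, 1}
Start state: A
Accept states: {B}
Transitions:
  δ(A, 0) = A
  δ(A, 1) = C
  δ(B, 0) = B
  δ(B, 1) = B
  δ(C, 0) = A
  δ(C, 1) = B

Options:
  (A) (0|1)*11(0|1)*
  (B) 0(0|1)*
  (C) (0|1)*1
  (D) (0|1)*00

Check each option against the DFA on short strings; one disagreement eliminates an option:
  (A) (0|1)*11(0|1)*: agrees with the DFA on every string of length ≤ 6
  (B) 0(0|1)*: on '0' the DFA goes A → A and rejects (A ∉ Accept), but the regex matches it → eliminate
  (C) (0|1)*1: on '1' the DFA goes A → C and rejects (C ∉ Accept), but the regex matches it → eliminate
  (D) (0|1)*00: on '00' the DFA goes A → A → A and rejects (A ∉ Accept), but the regex matches it → eliminate
Only (A) is consistent with the DFA.
(A) (0|1)*11(0|1)*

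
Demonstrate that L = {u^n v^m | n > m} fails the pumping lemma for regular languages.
Assume L is regular with pumping length p. Idea: pumping down the u-block drops the u-count to at most the v-count.
Choose s = u^(p+1) v^p ∈ L (|s| = 2p+1 ≥ p). By the pumping lemma, s = xyz with |xy| ≤ p, |y| > 0, so y = u^k with k ≥ 1. Take i = 0: xz = u^(p+1−k) v^p. Since k ≥ 1, p+1−k ≤ p, so the number of u's is no longer strictly greater than the number of v's, hence xz ∉ L.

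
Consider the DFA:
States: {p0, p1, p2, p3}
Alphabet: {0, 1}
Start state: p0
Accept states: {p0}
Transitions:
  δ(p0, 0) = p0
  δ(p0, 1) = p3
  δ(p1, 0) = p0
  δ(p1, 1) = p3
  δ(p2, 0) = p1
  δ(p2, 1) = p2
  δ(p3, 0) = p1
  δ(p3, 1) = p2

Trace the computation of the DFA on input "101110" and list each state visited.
read '1': p0 → p3
  read '0': p3 → p1
  read '1': p1 → p3
  read '1': p3 → p2
  read '1': p2 → p2
  read '0': p2 → p1
p0 -> p3 -> p1 -> p3 -> p2 -> p2 -> p1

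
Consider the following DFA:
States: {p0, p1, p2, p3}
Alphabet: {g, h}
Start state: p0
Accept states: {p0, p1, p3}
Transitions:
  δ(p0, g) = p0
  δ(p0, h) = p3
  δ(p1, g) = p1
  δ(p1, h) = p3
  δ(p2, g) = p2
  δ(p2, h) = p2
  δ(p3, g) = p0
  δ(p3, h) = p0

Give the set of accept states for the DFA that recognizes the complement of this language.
Complement accept states = All states \ Original accept states
= {p0, p1, p2, p3} \ {p0, p1, p3}
{p2}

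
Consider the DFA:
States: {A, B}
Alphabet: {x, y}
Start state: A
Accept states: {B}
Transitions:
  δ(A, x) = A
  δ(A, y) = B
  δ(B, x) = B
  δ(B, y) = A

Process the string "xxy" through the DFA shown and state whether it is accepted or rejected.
Processing string "xxy":
  A --x--> A
  A --x--> A
  A --y--> B
Final state: B
Accept states: {B}
Yes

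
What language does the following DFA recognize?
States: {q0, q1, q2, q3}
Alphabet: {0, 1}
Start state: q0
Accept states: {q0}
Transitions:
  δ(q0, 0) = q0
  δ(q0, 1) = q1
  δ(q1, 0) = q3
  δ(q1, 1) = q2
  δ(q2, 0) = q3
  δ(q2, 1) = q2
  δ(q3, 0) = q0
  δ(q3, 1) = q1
Testing a few strings:
  '0' → accept
  '0000' → accept
  '1' → reject
  '11' → reject
State roles: q0=value ≡ 0 (mod 4); q1=value ≡ 1 (mod 4); q2=value ≡ 3 (mod 4); q3=value ≡ 2 (mod 4)
All binary strings representing a multiple of 4 (read in base 2; leading zeros allowed and ε counts as 0)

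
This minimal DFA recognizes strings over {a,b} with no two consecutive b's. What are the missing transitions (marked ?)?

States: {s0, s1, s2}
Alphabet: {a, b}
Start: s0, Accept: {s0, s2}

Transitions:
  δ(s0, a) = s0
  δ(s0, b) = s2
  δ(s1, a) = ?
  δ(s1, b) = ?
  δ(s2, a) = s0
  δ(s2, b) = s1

From the language and accept set, identify what each state tracks — s0: last symbol not b (ok); s1: saw bb (dead); s2: last symbol b (ok).
Each missing δ(q, a) is the state matching the new tracked value after reading a.
δ(s1, a) = s1; δ(s1, b) = s1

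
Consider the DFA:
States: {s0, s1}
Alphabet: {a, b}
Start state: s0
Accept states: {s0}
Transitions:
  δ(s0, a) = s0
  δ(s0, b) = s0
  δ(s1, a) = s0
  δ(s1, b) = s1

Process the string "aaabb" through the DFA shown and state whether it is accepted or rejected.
Processing string "aaabb":
  s0 --a--> s0
  s0 --a--> s0
  s0 --a--> s0
  s0 --b--> s0
  s0 --b--> s0
Final state: s0
Accept states: {s0}
Yes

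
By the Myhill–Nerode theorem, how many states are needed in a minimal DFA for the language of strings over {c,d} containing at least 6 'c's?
By Myhill–Nerode, count the distinguishable equivalence classes: 7 classes — having seen 0, 1, …, 5, or ≥6 copies of 'c'; any two classes i < j (j ≤ 6) are distinguished by the string c^(6−j), which takes class j to 6 copies (accepted) but leaves class i below 6 (rejected).
7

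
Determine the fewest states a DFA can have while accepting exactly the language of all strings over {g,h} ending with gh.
By Myhill–Nerode, count the distinguishable equivalence classes: 3 classes — one per longest suffix of the input that is a prefix of 'gh' (lengths 0 through 2); only the length-2 class is accepting.
3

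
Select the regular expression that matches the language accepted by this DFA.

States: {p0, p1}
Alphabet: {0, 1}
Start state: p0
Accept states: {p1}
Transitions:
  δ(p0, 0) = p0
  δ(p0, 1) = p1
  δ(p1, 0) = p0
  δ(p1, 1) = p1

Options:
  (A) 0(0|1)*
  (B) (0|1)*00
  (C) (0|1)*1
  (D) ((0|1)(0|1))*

Check each option against the DFA on short strings; one disagreement eliminates an option:
  (A) 0(0|1)*: on '0' the DFA goes p0 → p0 and rejects (p0 ∉ Accept), but the regex matches it → eliminate
  (B) (0|1)*00: on '1' the DFA goes p0 → p1 and accepts (p1 ∈ Accept), but the regex does not match it → eliminate
  (C) (0|1)*1: agrees with the DFA on every string of length ≤ 6
  (D) ((0|1)(0|1))*: on ε the DFA stays in p0 and rejects (p0 ∉ Accept), but the regex matches it → eliminate
Only (C) is consistent with the DFA.
(C) (0|1)*1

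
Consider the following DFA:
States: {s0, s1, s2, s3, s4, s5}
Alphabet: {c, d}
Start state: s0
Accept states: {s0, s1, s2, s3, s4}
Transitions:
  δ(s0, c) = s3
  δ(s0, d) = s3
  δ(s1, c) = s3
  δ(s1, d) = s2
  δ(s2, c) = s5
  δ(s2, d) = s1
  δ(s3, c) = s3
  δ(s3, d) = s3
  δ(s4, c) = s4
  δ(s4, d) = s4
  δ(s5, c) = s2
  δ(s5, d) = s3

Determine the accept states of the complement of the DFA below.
Complement accept states = All states \ Original accept states
= {s0, s1, s2, s3, s4, s5} \ {s0, s1, s2, s3, s4}
{s5}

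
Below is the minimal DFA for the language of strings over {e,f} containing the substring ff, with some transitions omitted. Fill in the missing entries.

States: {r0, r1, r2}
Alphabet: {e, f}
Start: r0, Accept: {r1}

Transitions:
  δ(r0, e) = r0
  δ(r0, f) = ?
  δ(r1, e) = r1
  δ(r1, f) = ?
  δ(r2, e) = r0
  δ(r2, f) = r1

From the language and accept set, identify what each state tracks — r0: no progress toward ff; r1: substring ff seen; r2: one trailing f.
Each missing δ(q, a) is the state matching the new tracked value after reading a.
δ(r0, f) = r2; δ(r1, f) = r1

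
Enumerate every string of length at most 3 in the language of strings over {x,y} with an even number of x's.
ε, y, xx, yy, xxy, xyx, yxx, yyy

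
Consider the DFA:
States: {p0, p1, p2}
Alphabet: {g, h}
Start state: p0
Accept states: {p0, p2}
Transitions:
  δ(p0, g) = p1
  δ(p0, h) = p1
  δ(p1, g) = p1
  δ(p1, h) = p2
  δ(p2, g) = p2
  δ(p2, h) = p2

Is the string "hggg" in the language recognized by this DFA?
Processing string "hggg":
  p0 --h--> p1
  p1 --g--> p1
  p1 --g--> p1
  p1 --g--> p1
Final state: p1
Accept states: {p0, p2}
No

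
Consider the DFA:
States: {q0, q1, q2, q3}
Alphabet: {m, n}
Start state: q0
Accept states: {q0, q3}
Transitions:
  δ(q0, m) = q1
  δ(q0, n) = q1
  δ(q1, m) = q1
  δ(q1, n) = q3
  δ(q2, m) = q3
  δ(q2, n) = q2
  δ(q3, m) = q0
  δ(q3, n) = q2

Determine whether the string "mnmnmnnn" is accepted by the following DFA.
Processing string "mnmnmnnn":
  q0 --m--> q1
  q1 --n--> q3
  q3 --m--> q0
  q0 --n--> q1
  q1 --m--> q1
  q1 --n--> q3
  q3 --n--> q2
  q2 --n--> q2
Final state: q2
Accept states: {q0, q3}
No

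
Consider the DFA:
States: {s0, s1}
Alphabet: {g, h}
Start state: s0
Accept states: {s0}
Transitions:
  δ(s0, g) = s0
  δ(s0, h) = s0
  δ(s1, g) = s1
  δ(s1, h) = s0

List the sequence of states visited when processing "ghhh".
read 'g': s0 → s0
  read 'h': s0 → s0
  read 'h': s0 → s0
  read 'h': s0 → s0
s0 -> s0 -> s0 -> s0 -> s0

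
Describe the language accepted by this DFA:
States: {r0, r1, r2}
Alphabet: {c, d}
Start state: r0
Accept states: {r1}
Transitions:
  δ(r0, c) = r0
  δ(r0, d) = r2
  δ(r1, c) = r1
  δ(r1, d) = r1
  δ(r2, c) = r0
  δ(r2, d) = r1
Testing a few strings:
  'd' → reject
  'dcc' → reject
  'cc' → reject
  'ddc' → accept
State roles: r0=no progress toward dd; r1=substring dd seen; r2=one trailing d
All strings over {c,d} containing the substring dd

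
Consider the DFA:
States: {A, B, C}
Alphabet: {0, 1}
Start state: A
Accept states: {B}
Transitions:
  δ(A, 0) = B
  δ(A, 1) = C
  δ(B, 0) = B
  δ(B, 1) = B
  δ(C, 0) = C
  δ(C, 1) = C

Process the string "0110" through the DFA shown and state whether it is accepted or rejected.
Processing string "0110":
  A --0--> B
  B --1--> B
  B --1--> B
  B --0--> B
Final state: B
Accept states: {B}
Yes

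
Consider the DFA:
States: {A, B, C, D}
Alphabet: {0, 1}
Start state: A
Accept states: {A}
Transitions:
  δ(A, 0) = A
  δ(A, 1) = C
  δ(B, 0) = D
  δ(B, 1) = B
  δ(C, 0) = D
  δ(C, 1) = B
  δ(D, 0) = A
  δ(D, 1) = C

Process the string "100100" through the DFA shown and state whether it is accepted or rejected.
Processing string "100100":
  A --1--> C
  C --0--> D
  D --0--> A
  A --1--> C
  C --0--> D
  D --0--> A
Final state: A
Accept states: {A}
Yes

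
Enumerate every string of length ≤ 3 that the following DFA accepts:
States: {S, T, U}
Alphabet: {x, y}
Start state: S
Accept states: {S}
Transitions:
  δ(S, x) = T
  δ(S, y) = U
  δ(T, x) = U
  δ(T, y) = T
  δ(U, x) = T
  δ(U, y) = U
ε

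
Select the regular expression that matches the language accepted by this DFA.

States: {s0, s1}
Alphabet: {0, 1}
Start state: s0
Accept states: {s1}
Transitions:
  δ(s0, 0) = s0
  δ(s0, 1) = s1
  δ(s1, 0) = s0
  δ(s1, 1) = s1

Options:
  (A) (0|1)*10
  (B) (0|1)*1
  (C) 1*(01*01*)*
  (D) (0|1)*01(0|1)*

Check each option against the DFA on short strings; one disagreement eliminates an option:
  (A) (0|1)*10: on '1' the DFA goes s0 → s1 and accepts (s1 ∈ Accept), but the regex does not match it → eliminate
  (B) (0|1)*1: agrees with the DFA on every string of length ≤ 6
  (C) 1*(01*01*)*: on ε the DFA stays in s0 and rejects (s0 ∉ Accept), but the regex matches it → eliminate
  (D) (0|1)*01(0|1)*: on '1' the DFA goes s0 → s1 and accepts (s1 ∈ Accept), but the regex does not match it → eliminate
Only (B) is consistent with the DFA.
(B) (0|1)*1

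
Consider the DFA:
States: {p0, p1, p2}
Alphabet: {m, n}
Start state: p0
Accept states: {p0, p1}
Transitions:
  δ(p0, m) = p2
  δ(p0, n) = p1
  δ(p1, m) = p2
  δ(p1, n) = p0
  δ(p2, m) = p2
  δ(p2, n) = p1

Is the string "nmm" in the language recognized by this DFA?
Processing string "nmm":
  p0 --n--> p1
  p1 --m--> p2
  p2 --m--> p2
Final state: p2
Accept states: {p0, p1}
No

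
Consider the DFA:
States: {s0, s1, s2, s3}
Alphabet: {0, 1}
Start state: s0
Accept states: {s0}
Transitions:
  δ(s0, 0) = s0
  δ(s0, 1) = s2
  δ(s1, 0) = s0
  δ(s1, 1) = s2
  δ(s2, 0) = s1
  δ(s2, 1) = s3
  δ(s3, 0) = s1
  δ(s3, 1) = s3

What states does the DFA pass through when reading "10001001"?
read '1': s0 → s2
  read '0': s2 → s1
  read '0': s1 → s0
  read '0': s0 → s0
  read '1': s0 → s2
  read '0': s2 → s1
  read '0': s1 → s0
  read '1': s0 → s2
s0 -> s2 -> s1 -> s0 -> s0 -> s2 -> s1 -> s0 -> s2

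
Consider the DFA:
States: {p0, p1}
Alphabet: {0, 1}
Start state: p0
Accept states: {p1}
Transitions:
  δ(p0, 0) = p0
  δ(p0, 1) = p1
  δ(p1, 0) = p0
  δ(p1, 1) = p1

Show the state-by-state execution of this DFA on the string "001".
read '0': p0 → p0
  read '0': p0 → p0
  read '1': p0 → p1
p0 -> p0 -> p0 -> p1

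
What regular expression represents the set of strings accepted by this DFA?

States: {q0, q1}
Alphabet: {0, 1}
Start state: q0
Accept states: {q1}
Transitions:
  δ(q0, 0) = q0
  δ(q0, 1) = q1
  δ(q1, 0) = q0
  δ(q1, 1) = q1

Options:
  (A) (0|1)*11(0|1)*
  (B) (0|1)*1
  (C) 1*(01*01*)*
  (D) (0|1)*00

Check each option against the DFA on short strings; one disagreement eliminates an option:
  (A) (0|1)*11(0|1)*: on '1' the DFA goes q0 → q1 and accepts (q1 ∈ Accept), but the regex does not match it → eliminate
  (B) (0|1)*1: agrees with the DFA on every string of length ≤ 6
  (C) 1*(01*01*)*: on ε the DFA stays in q0 and rejects (q0 ∉ Accept), but the regex matches it → eliminate
  (D) (0|1)*00: on '1' the DFA goes q0 → q1 and accepts (q1 ∈ Accept), but the regex does not match it → eliminate
Only (B) is consistent with the DFA.
(B) (0|1)*1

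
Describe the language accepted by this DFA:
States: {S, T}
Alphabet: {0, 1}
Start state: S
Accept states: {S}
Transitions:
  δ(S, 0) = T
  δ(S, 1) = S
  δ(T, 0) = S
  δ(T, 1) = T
Testing a few strings:
  '001' → accept
  '11' → accept
  '01' → reject
  '0' → reject
State roles: S=even number of 0's so far; T=odd number of 0's so far
All binary strings with an even number of 0's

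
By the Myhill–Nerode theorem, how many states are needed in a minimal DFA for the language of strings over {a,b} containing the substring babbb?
By Myhill–Nerode, count the distinguishable equivalence classes: 6 classes — one per longest suffix of the input that is a prefix of 'babbb' (lengths 0 through 4), plus an absorbing 'already seen babbb' class.
6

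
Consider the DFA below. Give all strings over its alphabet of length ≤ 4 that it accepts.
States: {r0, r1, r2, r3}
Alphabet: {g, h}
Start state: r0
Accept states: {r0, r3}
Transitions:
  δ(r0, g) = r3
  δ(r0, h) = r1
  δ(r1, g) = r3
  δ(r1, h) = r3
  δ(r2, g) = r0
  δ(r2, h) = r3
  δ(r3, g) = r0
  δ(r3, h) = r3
ε, g, gg, gh, hg, hh, ggg, ghg, ghh, hgg, hgh, hhg, hhh, gggg, gggh, gghg, gghh, ghgg, ghhg, ghhh, hggg, hghg, hghh, hhgg, hhhg, hhhh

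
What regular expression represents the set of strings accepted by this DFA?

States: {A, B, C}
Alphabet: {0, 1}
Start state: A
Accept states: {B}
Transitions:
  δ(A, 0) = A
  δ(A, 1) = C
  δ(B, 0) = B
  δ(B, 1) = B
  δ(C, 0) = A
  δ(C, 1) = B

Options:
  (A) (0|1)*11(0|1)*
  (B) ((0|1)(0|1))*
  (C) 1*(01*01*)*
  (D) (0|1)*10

Check each option against the DFA on short strings; one disagreement eliminates an option:
  (A) (0|1)*11(0|1)*: agrees with the DFA on every string of length ≤ 6
  (B) ((0|1)(0|1))*: on ε the DFA stays in A and rejects (A ∉ Accept), but the regex matches it → eliminate
  (C) 1*(01*01*)*: on ε the DFA stays in A and rejects (A ∉ Accept), but the regex matches it → eliminate
  (D) (0|1)*10: on '10' the DFA goes A → C → A and rejects (A ∉ Accept), but the regex matches it → eliminate
Only (A) is consistent with the DFA.
(A) (0|1)*11(0|1)*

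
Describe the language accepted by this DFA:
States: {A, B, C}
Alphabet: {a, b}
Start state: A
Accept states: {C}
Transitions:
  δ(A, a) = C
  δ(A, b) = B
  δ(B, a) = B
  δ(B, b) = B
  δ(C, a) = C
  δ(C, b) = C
Testing a few strings:
  'b' → reject
  'a' → accept
  'bbb' → reject
  'bb' → reject
State roles: A=no input read; B=started with b (dead); C=started with a
All strings over {a,b} starting with a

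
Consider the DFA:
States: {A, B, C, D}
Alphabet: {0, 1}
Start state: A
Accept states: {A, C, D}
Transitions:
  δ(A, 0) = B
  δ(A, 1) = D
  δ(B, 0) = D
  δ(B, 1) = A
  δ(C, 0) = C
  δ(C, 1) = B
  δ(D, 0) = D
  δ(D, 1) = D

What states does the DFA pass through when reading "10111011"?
read '1': A → D
  read '0': D → D
  read '1': D → D
  read '1': D → D
  read '1': D → D
  read '0': D → D
  read '1': D → D
  read '1': D → D
A -> D -> D -> D -> D -> D -> D -> D -> D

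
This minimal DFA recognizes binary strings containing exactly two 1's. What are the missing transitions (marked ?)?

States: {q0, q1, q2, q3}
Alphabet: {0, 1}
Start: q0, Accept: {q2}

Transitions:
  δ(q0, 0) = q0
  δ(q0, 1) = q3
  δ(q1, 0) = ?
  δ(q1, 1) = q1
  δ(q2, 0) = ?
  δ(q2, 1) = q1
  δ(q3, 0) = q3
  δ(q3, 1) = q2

From the language and accept set, identify what each state tracks — q0: zero 1's; q1: ≥ three 1's (dead); q2: two 1's; q3: one 1.
Each missing δ(q, a) is the state matching the new tracked value after reading a.
δ(q1, 0) = q1; δ(q2, 0) = q2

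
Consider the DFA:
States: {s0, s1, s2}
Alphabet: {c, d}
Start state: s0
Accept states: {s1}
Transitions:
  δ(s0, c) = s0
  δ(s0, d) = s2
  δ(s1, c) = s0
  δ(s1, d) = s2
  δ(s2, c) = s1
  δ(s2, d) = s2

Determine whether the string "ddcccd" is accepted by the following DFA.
Processing string "ddcccd":
  s0 --d--> s2
  s2 --d--> s2
  s2 --c--> s1
  s1 --c--> s0
  s0 --c--> s0
  s0 --d--> s2
Final state: s2
Accept states: {s1}
No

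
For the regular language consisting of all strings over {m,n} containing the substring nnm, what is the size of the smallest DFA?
By Myhill–Nerode, count the distinguishable equivalence classes: 4 classes — one per longest suffix of the input that is a prefix of 'nnm' (lengths 0 through 2), plus an absorbing 'already seen nnm' class.
4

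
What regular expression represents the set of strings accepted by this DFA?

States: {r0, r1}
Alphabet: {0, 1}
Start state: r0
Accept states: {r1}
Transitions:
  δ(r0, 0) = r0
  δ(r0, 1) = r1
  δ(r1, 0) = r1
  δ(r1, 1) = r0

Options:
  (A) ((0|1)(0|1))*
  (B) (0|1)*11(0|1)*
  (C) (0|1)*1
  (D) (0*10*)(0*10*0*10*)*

Check each option against the DFA on short strings; one disagreement eliminates an option:
  (A) ((0|1)(0|1))*: on ε the DFA stays in r0 and rejects (r0 ∉ Accept), but the regex matches it → eliminate
  (B) (0|1)*11(0|1)*: on '1' the DFA goes r0 → r1 and accepts (r1 ∈ Accept), but the regex does not match it → eliminate
  (C) (0|1)*1: on '10' the DFA goes r0 → r1 → r1 and accepts (r1 ∈ Accept), but the regex does not match it → eliminate
  (D) (0*10*)(0*10*0*10*)*: agrees with the DFA on every string of length ≤ 6
Only (D) is consistent with the DFA.
(D) (0*10*)(0*10*0*10*)*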